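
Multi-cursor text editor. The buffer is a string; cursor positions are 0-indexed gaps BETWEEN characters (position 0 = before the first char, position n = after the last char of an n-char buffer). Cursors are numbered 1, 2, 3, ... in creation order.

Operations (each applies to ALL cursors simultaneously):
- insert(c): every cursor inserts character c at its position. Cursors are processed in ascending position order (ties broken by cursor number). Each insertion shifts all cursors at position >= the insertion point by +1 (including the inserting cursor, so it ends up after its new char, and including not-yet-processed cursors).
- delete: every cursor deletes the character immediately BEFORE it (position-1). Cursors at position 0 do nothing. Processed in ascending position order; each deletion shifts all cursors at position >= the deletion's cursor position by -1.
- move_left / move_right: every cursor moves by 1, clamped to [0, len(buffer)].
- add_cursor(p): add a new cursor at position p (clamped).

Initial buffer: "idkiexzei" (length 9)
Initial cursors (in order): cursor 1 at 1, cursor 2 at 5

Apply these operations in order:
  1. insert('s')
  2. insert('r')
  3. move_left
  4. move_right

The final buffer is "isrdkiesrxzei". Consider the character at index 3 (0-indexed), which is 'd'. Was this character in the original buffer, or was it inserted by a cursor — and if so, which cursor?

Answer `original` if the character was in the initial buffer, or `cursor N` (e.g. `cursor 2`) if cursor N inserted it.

After op 1 (insert('s')): buffer="isdkiesxzei" (len 11), cursors c1@2 c2@7, authorship .1....2....
After op 2 (insert('r')): buffer="isrdkiesrxzei" (len 13), cursors c1@3 c2@9, authorship .11....22....
After op 3 (move_left): buffer="isrdkiesrxzei" (len 13), cursors c1@2 c2@8, authorship .11....22....
After op 4 (move_right): buffer="isrdkiesrxzei" (len 13), cursors c1@3 c2@9, authorship .11....22....
Authorship (.=original, N=cursor N): . 1 1 . . . . 2 2 . . . .
Index 3: author = original

Answer: original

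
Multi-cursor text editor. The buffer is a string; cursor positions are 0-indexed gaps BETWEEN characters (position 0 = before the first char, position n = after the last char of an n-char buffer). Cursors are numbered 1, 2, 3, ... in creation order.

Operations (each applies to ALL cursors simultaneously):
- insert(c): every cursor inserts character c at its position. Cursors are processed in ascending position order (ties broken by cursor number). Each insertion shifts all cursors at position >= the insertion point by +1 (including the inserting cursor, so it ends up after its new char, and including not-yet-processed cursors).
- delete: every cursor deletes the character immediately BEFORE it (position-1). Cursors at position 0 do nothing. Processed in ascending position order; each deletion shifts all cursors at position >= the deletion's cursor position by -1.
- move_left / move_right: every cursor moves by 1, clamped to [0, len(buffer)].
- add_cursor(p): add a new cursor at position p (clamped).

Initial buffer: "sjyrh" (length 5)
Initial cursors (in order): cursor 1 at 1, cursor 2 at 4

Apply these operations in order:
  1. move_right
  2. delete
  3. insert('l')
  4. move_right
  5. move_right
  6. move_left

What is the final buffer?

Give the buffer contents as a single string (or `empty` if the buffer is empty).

After op 1 (move_right): buffer="sjyrh" (len 5), cursors c1@2 c2@5, authorship .....
After op 2 (delete): buffer="syr" (len 3), cursors c1@1 c2@3, authorship ...
After op 3 (insert('l')): buffer="slyrl" (len 5), cursors c1@2 c2@5, authorship .1..2
After op 4 (move_right): buffer="slyrl" (len 5), cursors c1@3 c2@5, authorship .1..2
After op 5 (move_right): buffer="slyrl" (len 5), cursors c1@4 c2@5, authorship .1..2
After op 6 (move_left): buffer="slyrl" (len 5), cursors c1@3 c2@4, authorship .1..2

Answer: slyrl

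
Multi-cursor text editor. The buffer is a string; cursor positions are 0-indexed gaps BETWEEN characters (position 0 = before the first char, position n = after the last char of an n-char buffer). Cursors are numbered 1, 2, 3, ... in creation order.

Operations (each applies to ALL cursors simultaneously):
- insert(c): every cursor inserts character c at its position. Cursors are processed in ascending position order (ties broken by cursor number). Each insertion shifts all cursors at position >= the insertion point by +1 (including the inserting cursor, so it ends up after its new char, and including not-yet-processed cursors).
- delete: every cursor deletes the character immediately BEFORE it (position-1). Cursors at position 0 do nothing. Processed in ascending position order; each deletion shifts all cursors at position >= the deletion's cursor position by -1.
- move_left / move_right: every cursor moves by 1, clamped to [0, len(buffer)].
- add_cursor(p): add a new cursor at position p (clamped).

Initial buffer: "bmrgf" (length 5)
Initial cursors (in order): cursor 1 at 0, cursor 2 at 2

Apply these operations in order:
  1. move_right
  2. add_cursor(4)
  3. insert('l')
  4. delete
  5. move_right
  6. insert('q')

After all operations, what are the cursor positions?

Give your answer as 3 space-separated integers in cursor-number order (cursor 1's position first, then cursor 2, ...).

After op 1 (move_right): buffer="bmrgf" (len 5), cursors c1@1 c2@3, authorship .....
After op 2 (add_cursor(4)): buffer="bmrgf" (len 5), cursors c1@1 c2@3 c3@4, authorship .....
After op 3 (insert('l')): buffer="blmrlglf" (len 8), cursors c1@2 c2@5 c3@7, authorship .1..2.3.
After op 4 (delete): buffer="bmrgf" (len 5), cursors c1@1 c2@3 c3@4, authorship .....
After op 5 (move_right): buffer="bmrgf" (len 5), cursors c1@2 c2@4 c3@5, authorship .....
After op 6 (insert('q')): buffer="bmqrgqfq" (len 8), cursors c1@3 c2@6 c3@8, authorship ..1..2.3

Answer: 3 6 8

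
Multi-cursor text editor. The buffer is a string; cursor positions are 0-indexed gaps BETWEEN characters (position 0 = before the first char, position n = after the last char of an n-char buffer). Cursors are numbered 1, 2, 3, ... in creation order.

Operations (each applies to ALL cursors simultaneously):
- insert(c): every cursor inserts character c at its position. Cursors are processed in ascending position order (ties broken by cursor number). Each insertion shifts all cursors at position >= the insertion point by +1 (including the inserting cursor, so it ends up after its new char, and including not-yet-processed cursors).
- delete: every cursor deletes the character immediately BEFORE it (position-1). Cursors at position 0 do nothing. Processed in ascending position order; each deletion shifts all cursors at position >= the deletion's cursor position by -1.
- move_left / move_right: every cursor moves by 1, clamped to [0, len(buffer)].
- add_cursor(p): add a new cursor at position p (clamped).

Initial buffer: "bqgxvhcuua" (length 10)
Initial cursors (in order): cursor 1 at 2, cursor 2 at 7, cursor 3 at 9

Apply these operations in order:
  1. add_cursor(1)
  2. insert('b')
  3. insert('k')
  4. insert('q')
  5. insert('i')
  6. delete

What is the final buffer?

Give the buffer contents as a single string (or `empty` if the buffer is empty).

After op 1 (add_cursor(1)): buffer="bqgxvhcuua" (len 10), cursors c4@1 c1@2 c2@7 c3@9, authorship ..........
After op 2 (insert('b')): buffer="bbqbgxvhcbuuba" (len 14), cursors c4@2 c1@4 c2@10 c3@13, authorship .4.1.....2..3.
After op 3 (insert('k')): buffer="bbkqbkgxvhcbkuubka" (len 18), cursors c4@3 c1@6 c2@13 c3@17, authorship .44.11.....22..33.
After op 4 (insert('q')): buffer="bbkqqbkqgxvhcbkquubkqa" (len 22), cursors c4@4 c1@8 c2@16 c3@21, authorship .444.111.....222..333.
After op 5 (insert('i')): buffer="bbkqiqbkqigxvhcbkqiuubkqia" (len 26), cursors c4@5 c1@10 c2@19 c3@25, authorship .4444.1111.....2222..3333.
After op 6 (delete): buffer="bbkqqbkqgxvhcbkquubkqa" (len 22), cursors c4@4 c1@8 c2@16 c3@21, authorship .444.111.....222..333.

Answer: bbkqqbkqgxvhcbkquubkqa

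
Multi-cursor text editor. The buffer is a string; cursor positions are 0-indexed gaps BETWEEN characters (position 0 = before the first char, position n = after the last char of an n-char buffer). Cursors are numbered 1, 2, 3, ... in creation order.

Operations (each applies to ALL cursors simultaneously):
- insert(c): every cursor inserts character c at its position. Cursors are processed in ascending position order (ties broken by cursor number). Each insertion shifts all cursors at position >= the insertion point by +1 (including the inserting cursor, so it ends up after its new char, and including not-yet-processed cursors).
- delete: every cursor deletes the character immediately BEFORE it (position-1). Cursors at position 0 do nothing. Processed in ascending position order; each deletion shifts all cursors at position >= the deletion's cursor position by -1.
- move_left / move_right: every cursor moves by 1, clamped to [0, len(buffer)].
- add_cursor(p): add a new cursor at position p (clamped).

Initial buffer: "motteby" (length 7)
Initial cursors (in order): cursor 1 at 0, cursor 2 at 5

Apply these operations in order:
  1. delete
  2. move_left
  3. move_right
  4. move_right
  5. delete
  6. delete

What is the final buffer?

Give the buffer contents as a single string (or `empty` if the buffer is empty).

Answer: ty

Derivation:
After op 1 (delete): buffer="mottby" (len 6), cursors c1@0 c2@4, authorship ......
After op 2 (move_left): buffer="mottby" (len 6), cursors c1@0 c2@3, authorship ......
After op 3 (move_right): buffer="mottby" (len 6), cursors c1@1 c2@4, authorship ......
After op 4 (move_right): buffer="mottby" (len 6), cursors c1@2 c2@5, authorship ......
After op 5 (delete): buffer="mtty" (len 4), cursors c1@1 c2@3, authorship ....
After op 6 (delete): buffer="ty" (len 2), cursors c1@0 c2@1, authorship ..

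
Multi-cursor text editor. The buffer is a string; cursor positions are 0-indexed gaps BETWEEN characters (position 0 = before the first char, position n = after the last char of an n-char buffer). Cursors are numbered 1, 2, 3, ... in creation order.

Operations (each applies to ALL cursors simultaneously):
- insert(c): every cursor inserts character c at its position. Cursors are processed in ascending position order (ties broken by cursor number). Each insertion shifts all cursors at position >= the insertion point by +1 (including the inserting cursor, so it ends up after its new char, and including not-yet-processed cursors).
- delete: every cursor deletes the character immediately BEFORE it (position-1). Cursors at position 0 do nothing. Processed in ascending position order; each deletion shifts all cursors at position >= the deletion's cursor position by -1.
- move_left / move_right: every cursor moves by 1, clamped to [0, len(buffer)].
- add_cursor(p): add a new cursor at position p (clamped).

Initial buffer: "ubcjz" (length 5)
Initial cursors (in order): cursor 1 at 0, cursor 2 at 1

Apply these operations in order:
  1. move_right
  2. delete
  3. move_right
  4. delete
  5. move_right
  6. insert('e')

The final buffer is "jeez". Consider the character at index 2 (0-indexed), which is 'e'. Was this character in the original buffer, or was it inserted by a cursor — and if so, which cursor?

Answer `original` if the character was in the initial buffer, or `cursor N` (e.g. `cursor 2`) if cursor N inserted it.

Answer: cursor 2

Derivation:
After op 1 (move_right): buffer="ubcjz" (len 5), cursors c1@1 c2@2, authorship .....
After op 2 (delete): buffer="cjz" (len 3), cursors c1@0 c2@0, authorship ...
After op 3 (move_right): buffer="cjz" (len 3), cursors c1@1 c2@1, authorship ...
After op 4 (delete): buffer="jz" (len 2), cursors c1@0 c2@0, authorship ..
After op 5 (move_right): buffer="jz" (len 2), cursors c1@1 c2@1, authorship ..
After op 6 (insert('e')): buffer="jeez" (len 4), cursors c1@3 c2@3, authorship .12.
Authorship (.=original, N=cursor N): . 1 2 .
Index 2: author = 2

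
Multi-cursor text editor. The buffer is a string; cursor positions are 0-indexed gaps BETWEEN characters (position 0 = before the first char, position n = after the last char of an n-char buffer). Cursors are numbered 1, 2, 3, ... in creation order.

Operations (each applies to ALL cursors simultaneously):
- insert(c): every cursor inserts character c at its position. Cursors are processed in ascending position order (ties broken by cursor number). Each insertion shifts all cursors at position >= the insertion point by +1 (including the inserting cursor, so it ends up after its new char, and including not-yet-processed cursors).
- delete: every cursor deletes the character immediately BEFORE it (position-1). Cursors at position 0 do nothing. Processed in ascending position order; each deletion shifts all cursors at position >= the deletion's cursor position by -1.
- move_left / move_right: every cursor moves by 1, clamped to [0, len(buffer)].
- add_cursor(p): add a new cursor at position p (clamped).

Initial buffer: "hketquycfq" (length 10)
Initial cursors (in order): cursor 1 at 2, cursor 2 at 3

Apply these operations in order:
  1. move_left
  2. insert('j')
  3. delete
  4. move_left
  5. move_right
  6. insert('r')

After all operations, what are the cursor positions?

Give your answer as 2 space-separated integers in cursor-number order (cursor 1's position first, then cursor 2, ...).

Answer: 2 4

Derivation:
After op 1 (move_left): buffer="hketquycfq" (len 10), cursors c1@1 c2@2, authorship ..........
After op 2 (insert('j')): buffer="hjkjetquycfq" (len 12), cursors c1@2 c2@4, authorship .1.2........
After op 3 (delete): buffer="hketquycfq" (len 10), cursors c1@1 c2@2, authorship ..........
After op 4 (move_left): buffer="hketquycfq" (len 10), cursors c1@0 c2@1, authorship ..........
After op 5 (move_right): buffer="hketquycfq" (len 10), cursors c1@1 c2@2, authorship ..........
After op 6 (insert('r')): buffer="hrkretquycfq" (len 12), cursors c1@2 c2@4, authorship .1.2........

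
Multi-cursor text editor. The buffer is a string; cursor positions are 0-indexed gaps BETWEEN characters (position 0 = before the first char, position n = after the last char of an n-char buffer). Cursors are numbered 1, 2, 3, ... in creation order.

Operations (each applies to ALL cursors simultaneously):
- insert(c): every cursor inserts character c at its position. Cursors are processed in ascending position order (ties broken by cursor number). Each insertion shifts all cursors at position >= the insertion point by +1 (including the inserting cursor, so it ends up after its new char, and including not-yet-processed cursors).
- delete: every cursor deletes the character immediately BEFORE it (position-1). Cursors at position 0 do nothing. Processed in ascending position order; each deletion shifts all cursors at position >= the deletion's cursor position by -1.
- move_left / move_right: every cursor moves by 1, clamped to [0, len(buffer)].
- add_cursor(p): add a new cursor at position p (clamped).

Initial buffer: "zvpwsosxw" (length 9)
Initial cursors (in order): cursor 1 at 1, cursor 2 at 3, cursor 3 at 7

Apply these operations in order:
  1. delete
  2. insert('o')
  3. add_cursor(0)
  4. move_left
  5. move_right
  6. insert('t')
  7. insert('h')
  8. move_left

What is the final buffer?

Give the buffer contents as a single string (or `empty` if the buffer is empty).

Answer: otthhvothwsoothxw

Derivation:
After op 1 (delete): buffer="vwsoxw" (len 6), cursors c1@0 c2@1 c3@4, authorship ......
After op 2 (insert('o')): buffer="ovowsooxw" (len 9), cursors c1@1 c2@3 c3@7, authorship 1.2...3..
After op 3 (add_cursor(0)): buffer="ovowsooxw" (len 9), cursors c4@0 c1@1 c2@3 c3@7, authorship 1.2...3..
After op 4 (move_left): buffer="ovowsooxw" (len 9), cursors c1@0 c4@0 c2@2 c3@6, authorship 1.2...3..
After op 5 (move_right): buffer="ovowsooxw" (len 9), cursors c1@1 c4@1 c2@3 c3@7, authorship 1.2...3..
After op 6 (insert('t')): buffer="ottvotwsootxw" (len 13), cursors c1@3 c4@3 c2@6 c3@11, authorship 114.22...33..
After op 7 (insert('h')): buffer="otthhvothwsoothxw" (len 17), cursors c1@5 c4@5 c2@9 c3@15, authorship 11414.222...333..
After op 8 (move_left): buffer="otthhvothwsoothxw" (len 17), cursors c1@4 c4@4 c2@8 c3@14, authorship 11414.222...333..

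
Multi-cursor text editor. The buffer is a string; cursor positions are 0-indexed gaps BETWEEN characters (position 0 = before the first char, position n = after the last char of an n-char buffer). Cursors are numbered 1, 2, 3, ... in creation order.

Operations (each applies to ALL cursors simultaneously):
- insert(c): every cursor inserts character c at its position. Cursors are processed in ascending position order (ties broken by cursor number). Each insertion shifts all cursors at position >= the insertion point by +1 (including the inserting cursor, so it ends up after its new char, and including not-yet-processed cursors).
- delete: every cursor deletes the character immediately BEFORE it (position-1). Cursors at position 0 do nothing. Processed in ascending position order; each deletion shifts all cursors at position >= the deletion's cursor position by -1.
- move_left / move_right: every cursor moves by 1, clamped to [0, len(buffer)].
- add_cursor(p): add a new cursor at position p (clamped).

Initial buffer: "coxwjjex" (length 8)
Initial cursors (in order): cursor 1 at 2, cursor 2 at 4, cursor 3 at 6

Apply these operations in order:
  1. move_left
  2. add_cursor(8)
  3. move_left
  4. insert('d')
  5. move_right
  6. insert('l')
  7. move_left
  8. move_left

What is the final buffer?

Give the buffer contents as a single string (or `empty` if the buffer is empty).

Answer: dclodxlwdjljedxl

Derivation:
After op 1 (move_left): buffer="coxwjjex" (len 8), cursors c1@1 c2@3 c3@5, authorship ........
After op 2 (add_cursor(8)): buffer="coxwjjex" (len 8), cursors c1@1 c2@3 c3@5 c4@8, authorship ........
After op 3 (move_left): buffer="coxwjjex" (len 8), cursors c1@0 c2@2 c3@4 c4@7, authorship ........
After op 4 (insert('d')): buffer="dcodxwdjjedx" (len 12), cursors c1@1 c2@4 c3@7 c4@11, authorship 1..2..3...4.
After op 5 (move_right): buffer="dcodxwdjjedx" (len 12), cursors c1@2 c2@5 c3@8 c4@12, authorship 1..2..3...4.
After op 6 (insert('l')): buffer="dclodxlwdjljedxl" (len 16), cursors c1@3 c2@7 c3@11 c4@16, authorship 1.1.2.2.3.3..4.4
After op 7 (move_left): buffer="dclodxlwdjljedxl" (len 16), cursors c1@2 c2@6 c3@10 c4@15, authorship 1.1.2.2.3.3..4.4
After op 8 (move_left): buffer="dclodxlwdjljedxl" (len 16), cursors c1@1 c2@5 c3@9 c4@14, authorship 1.1.2.2.3.3..4.4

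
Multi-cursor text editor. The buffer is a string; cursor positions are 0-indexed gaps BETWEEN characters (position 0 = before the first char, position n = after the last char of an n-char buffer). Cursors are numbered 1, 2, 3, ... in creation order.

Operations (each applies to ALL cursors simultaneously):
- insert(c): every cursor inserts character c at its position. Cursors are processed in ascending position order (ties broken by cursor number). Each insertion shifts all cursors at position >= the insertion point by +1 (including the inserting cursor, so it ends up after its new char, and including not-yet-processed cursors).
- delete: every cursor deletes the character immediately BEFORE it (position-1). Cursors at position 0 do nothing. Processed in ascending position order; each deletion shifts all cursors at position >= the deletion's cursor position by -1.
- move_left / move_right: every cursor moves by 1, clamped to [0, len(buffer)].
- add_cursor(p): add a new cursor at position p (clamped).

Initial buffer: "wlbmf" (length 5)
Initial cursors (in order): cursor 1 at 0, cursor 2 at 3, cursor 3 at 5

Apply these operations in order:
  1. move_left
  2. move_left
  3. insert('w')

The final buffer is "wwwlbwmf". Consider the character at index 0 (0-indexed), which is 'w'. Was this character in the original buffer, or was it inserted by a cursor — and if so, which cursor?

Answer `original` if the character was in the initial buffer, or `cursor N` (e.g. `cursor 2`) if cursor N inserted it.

After op 1 (move_left): buffer="wlbmf" (len 5), cursors c1@0 c2@2 c3@4, authorship .....
After op 2 (move_left): buffer="wlbmf" (len 5), cursors c1@0 c2@1 c3@3, authorship .....
After op 3 (insert('w')): buffer="wwwlbwmf" (len 8), cursors c1@1 c2@3 c3@6, authorship 1.2..3..
Authorship (.=original, N=cursor N): 1 . 2 . . 3 . .
Index 0: author = 1

Answer: cursor 1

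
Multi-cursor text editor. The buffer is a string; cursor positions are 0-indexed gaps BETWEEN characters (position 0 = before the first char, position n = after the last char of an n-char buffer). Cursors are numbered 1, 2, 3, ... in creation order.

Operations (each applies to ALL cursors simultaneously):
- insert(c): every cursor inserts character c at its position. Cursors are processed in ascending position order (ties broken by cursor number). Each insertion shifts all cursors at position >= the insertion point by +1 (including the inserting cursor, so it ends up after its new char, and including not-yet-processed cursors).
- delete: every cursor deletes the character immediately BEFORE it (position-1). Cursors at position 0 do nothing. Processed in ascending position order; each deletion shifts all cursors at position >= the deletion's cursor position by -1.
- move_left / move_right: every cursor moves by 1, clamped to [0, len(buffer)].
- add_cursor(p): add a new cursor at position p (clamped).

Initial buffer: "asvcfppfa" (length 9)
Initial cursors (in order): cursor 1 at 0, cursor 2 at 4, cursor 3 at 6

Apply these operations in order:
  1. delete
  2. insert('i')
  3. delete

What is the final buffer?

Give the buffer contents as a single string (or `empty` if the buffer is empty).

After op 1 (delete): buffer="asvfpfa" (len 7), cursors c1@0 c2@3 c3@4, authorship .......
After op 2 (insert('i')): buffer="iasvifipfa" (len 10), cursors c1@1 c2@5 c3@7, authorship 1...2.3...
After op 3 (delete): buffer="asvfpfa" (len 7), cursors c1@0 c2@3 c3@4, authorship .......

Answer: asvfpfa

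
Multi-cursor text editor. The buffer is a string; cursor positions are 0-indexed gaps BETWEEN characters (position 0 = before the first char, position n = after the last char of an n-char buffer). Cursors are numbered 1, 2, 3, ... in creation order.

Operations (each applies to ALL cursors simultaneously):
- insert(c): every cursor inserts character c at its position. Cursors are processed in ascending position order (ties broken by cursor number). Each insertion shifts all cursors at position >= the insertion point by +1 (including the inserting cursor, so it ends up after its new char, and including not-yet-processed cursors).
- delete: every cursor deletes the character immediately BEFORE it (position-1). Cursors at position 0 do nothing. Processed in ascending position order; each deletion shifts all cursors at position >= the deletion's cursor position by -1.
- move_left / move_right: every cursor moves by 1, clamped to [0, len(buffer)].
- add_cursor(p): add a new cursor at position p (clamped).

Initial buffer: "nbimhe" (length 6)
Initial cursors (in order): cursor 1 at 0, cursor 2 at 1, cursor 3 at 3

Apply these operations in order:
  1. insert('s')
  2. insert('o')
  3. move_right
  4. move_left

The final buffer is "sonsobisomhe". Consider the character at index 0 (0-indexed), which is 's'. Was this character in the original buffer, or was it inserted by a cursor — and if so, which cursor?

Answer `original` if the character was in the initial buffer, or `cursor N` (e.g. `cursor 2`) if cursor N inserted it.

Answer: cursor 1

Derivation:
After op 1 (insert('s')): buffer="snsbismhe" (len 9), cursors c1@1 c2@3 c3@6, authorship 1.2..3...
After op 2 (insert('o')): buffer="sonsobisomhe" (len 12), cursors c1@2 c2@5 c3@9, authorship 11.22..33...
After op 3 (move_right): buffer="sonsobisomhe" (len 12), cursors c1@3 c2@6 c3@10, authorship 11.22..33...
After op 4 (move_left): buffer="sonsobisomhe" (len 12), cursors c1@2 c2@5 c3@9, authorship 11.22..33...
Authorship (.=original, N=cursor N): 1 1 . 2 2 . . 3 3 . . .
Index 0: author = 1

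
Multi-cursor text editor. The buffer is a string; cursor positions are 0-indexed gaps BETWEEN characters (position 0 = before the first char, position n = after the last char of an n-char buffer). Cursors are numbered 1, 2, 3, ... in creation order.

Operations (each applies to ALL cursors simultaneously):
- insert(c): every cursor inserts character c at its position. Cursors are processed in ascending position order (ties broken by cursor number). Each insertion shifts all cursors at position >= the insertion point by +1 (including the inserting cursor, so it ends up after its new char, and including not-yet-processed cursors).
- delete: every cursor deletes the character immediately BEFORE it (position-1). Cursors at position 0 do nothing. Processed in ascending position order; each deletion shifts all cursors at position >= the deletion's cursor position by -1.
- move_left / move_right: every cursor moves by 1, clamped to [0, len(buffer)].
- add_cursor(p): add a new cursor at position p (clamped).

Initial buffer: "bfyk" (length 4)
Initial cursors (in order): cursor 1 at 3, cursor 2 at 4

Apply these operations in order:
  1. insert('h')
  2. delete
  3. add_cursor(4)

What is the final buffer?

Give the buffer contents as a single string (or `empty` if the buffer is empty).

Answer: bfyk

Derivation:
After op 1 (insert('h')): buffer="bfyhkh" (len 6), cursors c1@4 c2@6, authorship ...1.2
After op 2 (delete): buffer="bfyk" (len 4), cursors c1@3 c2@4, authorship ....
After op 3 (add_cursor(4)): buffer="bfyk" (len 4), cursors c1@3 c2@4 c3@4, authorship ....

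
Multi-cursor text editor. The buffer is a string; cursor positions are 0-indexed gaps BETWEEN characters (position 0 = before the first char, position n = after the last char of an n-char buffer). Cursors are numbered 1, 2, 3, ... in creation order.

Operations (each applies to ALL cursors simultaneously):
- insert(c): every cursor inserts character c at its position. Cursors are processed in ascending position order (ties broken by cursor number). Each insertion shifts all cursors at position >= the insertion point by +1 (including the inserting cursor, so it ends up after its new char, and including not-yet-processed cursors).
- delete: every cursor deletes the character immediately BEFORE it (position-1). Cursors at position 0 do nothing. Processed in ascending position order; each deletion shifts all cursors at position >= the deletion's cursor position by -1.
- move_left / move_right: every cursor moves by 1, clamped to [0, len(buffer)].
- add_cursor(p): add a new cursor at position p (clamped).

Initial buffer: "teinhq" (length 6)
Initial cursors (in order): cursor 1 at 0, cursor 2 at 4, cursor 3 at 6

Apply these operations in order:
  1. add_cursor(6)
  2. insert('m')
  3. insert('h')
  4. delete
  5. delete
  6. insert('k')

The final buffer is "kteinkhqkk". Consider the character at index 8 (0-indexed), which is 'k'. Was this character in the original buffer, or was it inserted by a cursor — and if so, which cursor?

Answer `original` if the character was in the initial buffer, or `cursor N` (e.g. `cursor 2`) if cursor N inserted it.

Answer: cursor 3

Derivation:
After op 1 (add_cursor(6)): buffer="teinhq" (len 6), cursors c1@0 c2@4 c3@6 c4@6, authorship ......
After op 2 (insert('m')): buffer="mteinmhqmm" (len 10), cursors c1@1 c2@6 c3@10 c4@10, authorship 1....2..34
After op 3 (insert('h')): buffer="mhteinmhhqmmhh" (len 14), cursors c1@2 c2@8 c3@14 c4@14, authorship 11....22..3434
After op 4 (delete): buffer="mteinmhqmm" (len 10), cursors c1@1 c2@6 c3@10 c4@10, authorship 1....2..34
After op 5 (delete): buffer="teinhq" (len 6), cursors c1@0 c2@4 c3@6 c4@6, authorship ......
After op 6 (insert('k')): buffer="kteinkhqkk" (len 10), cursors c1@1 c2@6 c3@10 c4@10, authorship 1....2..34
Authorship (.=original, N=cursor N): 1 . . . . 2 . . 3 4
Index 8: author = 3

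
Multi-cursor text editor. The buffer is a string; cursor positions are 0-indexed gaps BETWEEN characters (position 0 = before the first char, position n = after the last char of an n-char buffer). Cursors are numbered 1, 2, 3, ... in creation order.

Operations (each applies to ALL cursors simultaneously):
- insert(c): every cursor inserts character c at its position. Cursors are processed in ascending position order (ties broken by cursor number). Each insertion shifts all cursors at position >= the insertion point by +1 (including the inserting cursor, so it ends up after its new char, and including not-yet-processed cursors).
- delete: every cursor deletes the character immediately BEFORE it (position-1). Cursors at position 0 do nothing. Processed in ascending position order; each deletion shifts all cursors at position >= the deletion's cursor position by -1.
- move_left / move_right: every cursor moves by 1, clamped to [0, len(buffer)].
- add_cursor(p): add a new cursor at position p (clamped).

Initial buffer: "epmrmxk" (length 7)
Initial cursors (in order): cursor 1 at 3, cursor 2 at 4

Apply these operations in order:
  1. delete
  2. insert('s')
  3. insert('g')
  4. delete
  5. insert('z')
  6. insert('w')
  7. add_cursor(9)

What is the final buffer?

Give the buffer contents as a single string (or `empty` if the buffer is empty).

After op 1 (delete): buffer="epmxk" (len 5), cursors c1@2 c2@2, authorship .....
After op 2 (insert('s')): buffer="epssmxk" (len 7), cursors c1@4 c2@4, authorship ..12...
After op 3 (insert('g')): buffer="epssggmxk" (len 9), cursors c1@6 c2@6, authorship ..1212...
After op 4 (delete): buffer="epssmxk" (len 7), cursors c1@4 c2@4, authorship ..12...
After op 5 (insert('z')): buffer="epsszzmxk" (len 9), cursors c1@6 c2@6, authorship ..1212...
After op 6 (insert('w')): buffer="epsszzwwmxk" (len 11), cursors c1@8 c2@8, authorship ..121212...
After op 7 (add_cursor(9)): buffer="epsszzwwmxk" (len 11), cursors c1@8 c2@8 c3@9, authorship ..121212...

Answer: epsszzwwmxk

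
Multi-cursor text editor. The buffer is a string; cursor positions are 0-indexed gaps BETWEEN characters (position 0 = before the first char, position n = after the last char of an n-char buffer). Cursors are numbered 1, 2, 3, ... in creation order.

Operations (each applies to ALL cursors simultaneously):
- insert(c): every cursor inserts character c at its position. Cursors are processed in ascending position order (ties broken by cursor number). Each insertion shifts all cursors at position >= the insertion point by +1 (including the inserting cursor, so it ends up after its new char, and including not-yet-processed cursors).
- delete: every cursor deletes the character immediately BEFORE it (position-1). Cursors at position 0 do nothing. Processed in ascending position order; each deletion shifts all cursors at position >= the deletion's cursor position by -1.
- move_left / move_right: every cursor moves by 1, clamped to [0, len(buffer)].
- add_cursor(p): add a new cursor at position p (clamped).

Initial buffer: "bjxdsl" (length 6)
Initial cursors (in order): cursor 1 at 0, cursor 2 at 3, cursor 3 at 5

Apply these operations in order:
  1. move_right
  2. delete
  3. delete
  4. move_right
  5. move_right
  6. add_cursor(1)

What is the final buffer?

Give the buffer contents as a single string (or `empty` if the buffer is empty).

After op 1 (move_right): buffer="bjxdsl" (len 6), cursors c1@1 c2@4 c3@6, authorship ......
After op 2 (delete): buffer="jxs" (len 3), cursors c1@0 c2@2 c3@3, authorship ...
After op 3 (delete): buffer="j" (len 1), cursors c1@0 c2@1 c3@1, authorship .
After op 4 (move_right): buffer="j" (len 1), cursors c1@1 c2@1 c3@1, authorship .
After op 5 (move_right): buffer="j" (len 1), cursors c1@1 c2@1 c3@1, authorship .
After op 6 (add_cursor(1)): buffer="j" (len 1), cursors c1@1 c2@1 c3@1 c4@1, authorship .

Answer: j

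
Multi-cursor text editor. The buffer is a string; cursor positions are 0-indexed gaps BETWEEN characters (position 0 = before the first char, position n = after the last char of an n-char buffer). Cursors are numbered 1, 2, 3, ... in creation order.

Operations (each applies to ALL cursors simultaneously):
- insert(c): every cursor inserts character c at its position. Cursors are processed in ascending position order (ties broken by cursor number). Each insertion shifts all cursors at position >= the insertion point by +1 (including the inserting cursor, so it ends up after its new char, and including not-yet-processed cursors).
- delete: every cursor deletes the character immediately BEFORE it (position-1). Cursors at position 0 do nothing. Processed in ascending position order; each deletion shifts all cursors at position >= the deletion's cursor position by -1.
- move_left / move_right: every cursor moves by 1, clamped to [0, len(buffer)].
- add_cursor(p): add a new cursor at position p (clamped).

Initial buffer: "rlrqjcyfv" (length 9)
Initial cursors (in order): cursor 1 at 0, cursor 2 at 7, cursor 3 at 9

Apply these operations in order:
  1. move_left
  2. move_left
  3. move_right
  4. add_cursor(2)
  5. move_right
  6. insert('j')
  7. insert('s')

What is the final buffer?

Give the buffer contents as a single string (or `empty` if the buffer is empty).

Answer: rljsrjsqjcyjsfvjs

Derivation:
After op 1 (move_left): buffer="rlrqjcyfv" (len 9), cursors c1@0 c2@6 c3@8, authorship .........
After op 2 (move_left): buffer="rlrqjcyfv" (len 9), cursors c1@0 c2@5 c3@7, authorship .........
After op 3 (move_right): buffer="rlrqjcyfv" (len 9), cursors c1@1 c2@6 c3@8, authorship .........
After op 4 (add_cursor(2)): buffer="rlrqjcyfv" (len 9), cursors c1@1 c4@2 c2@6 c3@8, authorship .........
After op 5 (move_right): buffer="rlrqjcyfv" (len 9), cursors c1@2 c4@3 c2@7 c3@9, authorship .........
After op 6 (insert('j')): buffer="rljrjqjcyjfvj" (len 13), cursors c1@3 c4@5 c2@10 c3@13, authorship ..1.4....2..3
After op 7 (insert('s')): buffer="rljsrjsqjcyjsfvjs" (len 17), cursors c1@4 c4@7 c2@13 c3@17, authorship ..11.44....22..33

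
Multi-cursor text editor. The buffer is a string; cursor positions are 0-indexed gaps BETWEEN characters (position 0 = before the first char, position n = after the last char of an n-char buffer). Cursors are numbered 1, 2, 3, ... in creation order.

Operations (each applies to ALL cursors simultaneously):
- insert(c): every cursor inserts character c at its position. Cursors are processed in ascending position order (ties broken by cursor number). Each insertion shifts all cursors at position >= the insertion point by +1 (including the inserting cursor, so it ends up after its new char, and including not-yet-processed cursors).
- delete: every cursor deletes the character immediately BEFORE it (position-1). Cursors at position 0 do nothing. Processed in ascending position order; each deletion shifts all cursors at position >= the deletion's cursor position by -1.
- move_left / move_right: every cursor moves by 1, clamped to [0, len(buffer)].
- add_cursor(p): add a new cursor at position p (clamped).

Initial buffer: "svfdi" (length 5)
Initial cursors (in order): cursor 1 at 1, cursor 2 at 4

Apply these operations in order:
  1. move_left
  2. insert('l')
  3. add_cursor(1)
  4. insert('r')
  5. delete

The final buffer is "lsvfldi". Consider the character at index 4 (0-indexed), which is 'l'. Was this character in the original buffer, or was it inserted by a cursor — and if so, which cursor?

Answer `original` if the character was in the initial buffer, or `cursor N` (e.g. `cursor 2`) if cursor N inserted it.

Answer: cursor 2

Derivation:
After op 1 (move_left): buffer="svfdi" (len 5), cursors c1@0 c2@3, authorship .....
After op 2 (insert('l')): buffer="lsvfldi" (len 7), cursors c1@1 c2@5, authorship 1...2..
After op 3 (add_cursor(1)): buffer="lsvfldi" (len 7), cursors c1@1 c3@1 c2@5, authorship 1...2..
After op 4 (insert('r')): buffer="lrrsvflrdi" (len 10), cursors c1@3 c3@3 c2@8, authorship 113...22..
After op 5 (delete): buffer="lsvfldi" (len 7), cursors c1@1 c3@1 c2@5, authorship 1...2..
Authorship (.=original, N=cursor N): 1 . . . 2 . .
Index 4: author = 2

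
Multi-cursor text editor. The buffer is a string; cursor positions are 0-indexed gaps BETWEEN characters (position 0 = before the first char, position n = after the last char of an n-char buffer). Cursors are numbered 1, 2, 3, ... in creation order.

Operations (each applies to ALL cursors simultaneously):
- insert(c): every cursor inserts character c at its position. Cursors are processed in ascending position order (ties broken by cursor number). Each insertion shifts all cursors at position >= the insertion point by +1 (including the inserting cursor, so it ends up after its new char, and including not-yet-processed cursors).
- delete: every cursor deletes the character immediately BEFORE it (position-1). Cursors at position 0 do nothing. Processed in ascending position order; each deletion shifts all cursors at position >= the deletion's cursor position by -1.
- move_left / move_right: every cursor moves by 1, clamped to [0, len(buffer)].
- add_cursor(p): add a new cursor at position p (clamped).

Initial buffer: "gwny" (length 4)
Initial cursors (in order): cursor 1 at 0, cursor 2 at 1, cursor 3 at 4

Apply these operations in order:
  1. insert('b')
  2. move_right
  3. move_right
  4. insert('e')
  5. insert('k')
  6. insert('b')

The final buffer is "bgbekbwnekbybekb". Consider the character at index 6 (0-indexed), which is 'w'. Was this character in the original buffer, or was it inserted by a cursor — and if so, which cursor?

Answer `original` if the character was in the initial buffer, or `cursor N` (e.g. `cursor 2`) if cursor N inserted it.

Answer: original

Derivation:
After op 1 (insert('b')): buffer="bgbwnyb" (len 7), cursors c1@1 c2@3 c3@7, authorship 1.2...3
After op 2 (move_right): buffer="bgbwnyb" (len 7), cursors c1@2 c2@4 c3@7, authorship 1.2...3
After op 3 (move_right): buffer="bgbwnyb" (len 7), cursors c1@3 c2@5 c3@7, authorship 1.2...3
After op 4 (insert('e')): buffer="bgbewneybe" (len 10), cursors c1@4 c2@7 c3@10, authorship 1.21..2.33
After op 5 (insert('k')): buffer="bgbekwnekybek" (len 13), cursors c1@5 c2@9 c3@13, authorship 1.211..22.333
After op 6 (insert('b')): buffer="bgbekbwnekbybekb" (len 16), cursors c1@6 c2@11 c3@16, authorship 1.2111..222.3333
Authorship (.=original, N=cursor N): 1 . 2 1 1 1 . . 2 2 2 . 3 3 3 3
Index 6: author = original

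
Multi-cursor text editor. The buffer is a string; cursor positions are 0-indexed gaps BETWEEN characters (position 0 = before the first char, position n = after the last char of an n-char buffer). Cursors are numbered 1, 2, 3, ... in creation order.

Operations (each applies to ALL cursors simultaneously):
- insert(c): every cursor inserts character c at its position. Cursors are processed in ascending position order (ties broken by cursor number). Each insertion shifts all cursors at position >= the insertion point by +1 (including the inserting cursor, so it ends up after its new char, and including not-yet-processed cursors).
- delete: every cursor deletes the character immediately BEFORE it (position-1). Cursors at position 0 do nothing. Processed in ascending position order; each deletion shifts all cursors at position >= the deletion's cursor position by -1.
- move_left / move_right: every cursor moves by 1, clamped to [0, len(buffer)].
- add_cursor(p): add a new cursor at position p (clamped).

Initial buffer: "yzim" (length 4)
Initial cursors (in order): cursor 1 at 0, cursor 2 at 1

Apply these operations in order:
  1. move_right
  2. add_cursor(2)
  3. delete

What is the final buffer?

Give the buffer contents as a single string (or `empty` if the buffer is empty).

Answer: im

Derivation:
After op 1 (move_right): buffer="yzim" (len 4), cursors c1@1 c2@2, authorship ....
After op 2 (add_cursor(2)): buffer="yzim" (len 4), cursors c1@1 c2@2 c3@2, authorship ....
After op 3 (delete): buffer="im" (len 2), cursors c1@0 c2@0 c3@0, authorship ..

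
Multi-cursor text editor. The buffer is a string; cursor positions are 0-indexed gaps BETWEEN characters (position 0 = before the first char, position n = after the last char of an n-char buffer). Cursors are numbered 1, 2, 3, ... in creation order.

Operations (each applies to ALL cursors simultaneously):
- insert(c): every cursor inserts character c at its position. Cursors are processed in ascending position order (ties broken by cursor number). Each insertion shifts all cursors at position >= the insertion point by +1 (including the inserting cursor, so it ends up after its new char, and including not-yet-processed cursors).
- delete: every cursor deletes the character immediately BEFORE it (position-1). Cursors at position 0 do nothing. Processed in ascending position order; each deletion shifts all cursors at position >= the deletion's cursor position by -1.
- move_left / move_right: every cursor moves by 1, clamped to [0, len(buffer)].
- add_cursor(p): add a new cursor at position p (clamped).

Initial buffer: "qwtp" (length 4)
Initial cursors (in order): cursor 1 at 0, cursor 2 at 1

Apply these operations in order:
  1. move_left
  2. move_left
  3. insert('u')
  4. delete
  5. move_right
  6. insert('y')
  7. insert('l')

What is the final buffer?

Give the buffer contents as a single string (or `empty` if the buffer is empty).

Answer: qyyllwtp

Derivation:
After op 1 (move_left): buffer="qwtp" (len 4), cursors c1@0 c2@0, authorship ....
After op 2 (move_left): buffer="qwtp" (len 4), cursors c1@0 c2@0, authorship ....
After op 3 (insert('u')): buffer="uuqwtp" (len 6), cursors c1@2 c2@2, authorship 12....
After op 4 (delete): buffer="qwtp" (len 4), cursors c1@0 c2@0, authorship ....
After op 5 (move_right): buffer="qwtp" (len 4), cursors c1@1 c2@1, authorship ....
After op 6 (insert('y')): buffer="qyywtp" (len 6), cursors c1@3 c2@3, authorship .12...
After op 7 (insert('l')): buffer="qyyllwtp" (len 8), cursors c1@5 c2@5, authorship .1212...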